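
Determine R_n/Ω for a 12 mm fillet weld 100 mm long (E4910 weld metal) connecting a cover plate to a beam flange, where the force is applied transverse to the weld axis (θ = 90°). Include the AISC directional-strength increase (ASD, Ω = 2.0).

R_n/Ω ≈ 187 kN

E49XX → F_EXX = 490 MPa.
t_e = 0.707 × 12 = 8.484 mm; A_we = 8.484 × 100 = 848.4 mm².
Directional factor: 1.0 + 0.5 sin^1.5(90°) = 1.5.
F_nw = 0.6 × 490 × 1.5 = 441 MPa.
R_n/Ω = (441 × 848.4) / 2.0 × 10⁻³ = 187.1 kN.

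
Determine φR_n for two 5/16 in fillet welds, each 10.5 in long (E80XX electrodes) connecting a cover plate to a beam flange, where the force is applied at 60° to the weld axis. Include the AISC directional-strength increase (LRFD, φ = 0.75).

E80XX → F_EXX = 80 ksi.
t_e = 0.707 × 0.3125 = 0.2209 in; A_we = 0.2209 × 21 = 4.64 in².
Directional factor: 1.0 + 0.5 sin^1.5(60°) = 1.403.
F_nw = 0.6 × 80 × 1.403 = 67.34 ksi.
φR_n = 0.75 × 67.34 × 4.64 = 234.3 kip.

φR_n ≈ 234 kip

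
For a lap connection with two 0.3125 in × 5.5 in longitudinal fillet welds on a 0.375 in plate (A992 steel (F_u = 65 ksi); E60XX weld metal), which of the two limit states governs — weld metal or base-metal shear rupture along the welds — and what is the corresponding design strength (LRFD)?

E60XX → F_EXX = 60 ksi.
t_e = 0.707 × 0.3125 = 0.2209 in; L = 11 in.
Weld metal: φR_n = 0.75 × 0.6 × 60 × 0.2209 × 11 = 65.62 kips.
Base metal (shear rupture): φR_n = 0.75 × 0.6 × 65 × 0.375 × 11 = 120.7 kips.
Governing: weld metal.

φR_n ≈ 65.6 kips (weld metal governs)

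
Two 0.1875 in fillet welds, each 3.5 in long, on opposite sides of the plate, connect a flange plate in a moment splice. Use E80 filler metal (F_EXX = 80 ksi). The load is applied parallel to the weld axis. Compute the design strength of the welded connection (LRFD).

φR_n ≈ 33.4 kips

Effective throat t_e = 0.707 × 0.1875 = 0.1326 in.
Total length L = 7 in; A_we = 0.1326 × 7 = 0.9279 in².
F_nw = 0.6 F_EXX = 0.6 × 80 = 48 ksi.
φR_n = 0.75 × 48 × 0.9279 = 33.41 kips.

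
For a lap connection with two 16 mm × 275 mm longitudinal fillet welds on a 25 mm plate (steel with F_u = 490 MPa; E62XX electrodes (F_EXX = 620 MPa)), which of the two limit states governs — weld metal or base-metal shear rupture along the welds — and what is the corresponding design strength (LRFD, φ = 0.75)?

t_e = 0.707 × 16 = 11.31 mm; L = 550 mm.
Weld metal: φR_n = 0.75 × 0.6 × 620 × 11.31 × 550 × 10⁻³ = 1736 kN.
Base metal (shear rupture): φR_n = 0.75 × 0.6 × 490 × 25 × 550 × 10⁻³ = 3032 kN.
Governing: weld metal.

φR_n ≈ 1740 kN (weld metal governs)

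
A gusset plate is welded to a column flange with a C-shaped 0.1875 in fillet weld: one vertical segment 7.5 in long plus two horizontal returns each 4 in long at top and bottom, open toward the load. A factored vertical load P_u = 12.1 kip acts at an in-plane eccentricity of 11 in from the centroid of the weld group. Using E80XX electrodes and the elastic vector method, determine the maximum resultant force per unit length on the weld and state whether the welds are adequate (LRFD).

f_max ≈ 4.19 kip/in; adequate

E80XX → F_EXX = 80 ksi.
Total weld length L_w = 15.5 in. Treat welds as unit-width lines.
Centroid: x̄ = 2×4×2 / 15.5 = 1.032 in from the vertical weld.
Polar moment about centroid: J = I_x + I_y = [7.5³/12 + 2×4×3.75²] + [7.5×1.032² + 2(4³/12 + 4×0.9677²)] = 173.8 in³.
Direct shear f_v = P/L_w = 12.1 / 15.5 = 0.7806 kip/in (vertical).
Torsion M = P·e = 12.1 × 11 = 133.1 kip·in.
Critical point at (x, y) = (2.968, 3.75) from centroid. f_tx = M·y/J = 2.872 kip/in; f_ty = M·x/J = 2.273 kip/in.
Resultant f_max = √[f_tx² + (f_v + f_ty)²] = √[2.872² + (0.7806 + 2.273)²] = 4.192 kip/in.
Capacity per unit length: φr_n = 0.75 × 0.6 × 80 × (0.707 × 0.1875) = 4.772 kip/in.
4.192 ≤ 4.772 → adequate.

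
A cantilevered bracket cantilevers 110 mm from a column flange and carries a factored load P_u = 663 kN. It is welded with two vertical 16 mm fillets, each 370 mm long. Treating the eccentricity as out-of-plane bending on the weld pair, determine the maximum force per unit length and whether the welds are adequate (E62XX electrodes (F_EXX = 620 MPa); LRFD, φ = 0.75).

L_w = 2 × 370 = 740 mm; section modulus (unit throat) S = 2 × L²/6 = 45630 mm².
Direct shear f_v = P/L_w = 663×10³/740 = 895.9 N/mm.
Moment M = P × e = 663×10³ × 110 = 72930000 N·mm; bending f_b = M/S = 1598 N/mm.
f_max = √(f_v² + f_b²) = √(895.9² + 1598²) = 1832 N/mm.
φr_n = 0.75 × 0.6 × 620 × (0.707 × 16) = 3156 N/mm → adequate.

f_max ≈ 1830 N/mm; adequate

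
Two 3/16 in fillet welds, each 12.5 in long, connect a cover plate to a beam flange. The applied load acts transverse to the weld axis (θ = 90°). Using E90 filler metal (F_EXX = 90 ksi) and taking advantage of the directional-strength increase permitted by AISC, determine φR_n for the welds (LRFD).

φR_n ≈ 201 kips

t_e = 0.707 × 0.1875 = 0.1326 in; A_we = 0.1326 × 25 = 3.314 in².
Directional factor: 1.0 + 0.5 sin^1.5(90°) = 1.5.
F_nw = 0.6 × 90 × 1.5 = 81 ksi.
φR_n = 0.75 × 81 × 3.314 = 201.3 kips.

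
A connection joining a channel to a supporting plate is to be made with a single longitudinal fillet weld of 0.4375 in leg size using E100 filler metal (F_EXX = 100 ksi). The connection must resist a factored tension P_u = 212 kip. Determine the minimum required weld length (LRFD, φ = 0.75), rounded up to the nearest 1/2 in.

L = 15.5 in

Throat t_e = 0.707 × 0.4375 = 0.3093 in.
φr_n = 0.75 × 0.6 × 100 × 0.3093 = 13.92 kip/in.
L_req = P_u / φr_n = 212 / 13.92 = 15.23 in total.
Round up → use L = 15.5 in.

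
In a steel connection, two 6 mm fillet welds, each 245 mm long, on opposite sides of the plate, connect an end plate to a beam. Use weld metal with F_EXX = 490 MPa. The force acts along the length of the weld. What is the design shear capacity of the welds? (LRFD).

φR_n ≈ 458 kN

Effective throat t_e = 0.707 × 6 = 4.242 mm.
Total length L = 490 mm; A_we = 4.242 × 490 = 2079 mm².
F_nw = 0.6 F_EXX = 0.6 × 490 = 294 MPa.
φR_n = 0.75 × 294 × 2079 × 10⁻³ = 458.3 kN.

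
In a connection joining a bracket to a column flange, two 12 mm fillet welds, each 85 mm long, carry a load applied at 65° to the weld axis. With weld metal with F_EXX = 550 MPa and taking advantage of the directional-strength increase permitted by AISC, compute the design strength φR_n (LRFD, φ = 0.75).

φR_n ≈ 511 kN

t_e = 0.707 × 12 = 8.484 mm; A_we = 8.484 × 170 = 1442 mm².
Directional factor: 1.0 + 0.5 sin^1.5(65°) = 1.431.
F_nw = 0.6 × 550 × 1.431 = 472.4 MPa.
φR_n = 0.75 × 472.4 × 1442 × 10⁻³ = 511 kN.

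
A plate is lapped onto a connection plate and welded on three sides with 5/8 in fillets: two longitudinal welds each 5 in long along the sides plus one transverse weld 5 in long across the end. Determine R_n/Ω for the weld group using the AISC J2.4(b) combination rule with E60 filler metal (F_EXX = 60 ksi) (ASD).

t_e = 0.707 × 0.625 = 0.4419 in.
R_nwl = 0.6 × 60 × 0.4419 × 10 = 159.1 kip (longitudinal, 2 welds).
R_nwt = 0.6 × 60 × 0.4419 × 5 = 79.54 kip (transverse, base value).
(i) R_nwl + R_nwt = 238.6 kip; (ii) 0.85 R_nwl + 1.5 R_nwt = 254.5 kip.
R_n = max = 254.5 kip [governs: (ii)]; R_n/Ω = 127.3 kip.

R_n/Ω ≈ 127 kip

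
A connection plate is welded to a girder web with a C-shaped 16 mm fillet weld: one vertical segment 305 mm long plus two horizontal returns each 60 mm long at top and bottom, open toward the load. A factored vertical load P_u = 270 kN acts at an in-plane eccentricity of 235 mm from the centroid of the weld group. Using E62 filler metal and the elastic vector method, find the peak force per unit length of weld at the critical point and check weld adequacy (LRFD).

E62XX → F_EXX = 620 MPa.
Total weld length L_w = 425 mm. Treat welds as unit-width lines.
Centroid: x̄ = 2×60×30 / 425 = 8.471 mm from the vertical weld.
Polar moment about centroid: J = I_x + I_y = [305³/12 + 2×60×152.5²] + [305×8.471² + 2(60³/12 + 60×21.53²)] = 5269000 mm³.
Direct shear f_v = P/L_w = 270×10³ / 425 = 635.3 N/mm (vertical).
Torsion M = P·e = 270×10³ × 235 = 63450000 N·mm.
Critical point at (x, y) = (51.53, 152.5) from centroid. f_tx = M·y/J = 1837 N/mm; f_ty = M·x/J = 620.6 N/mm.
Resultant f_max = √[f_tx² + (f_v + f_ty)²] = √[1837² + (635.3 + 620.6)²] = 2225 N/mm.
Capacity per unit length: φr_n = 0.75 × 0.6 × 620 × (0.707 × 16) = 3156 N/mm.
2225 ≤ 3156 → adequate.

f_max ≈ 2220 N/mm; adequate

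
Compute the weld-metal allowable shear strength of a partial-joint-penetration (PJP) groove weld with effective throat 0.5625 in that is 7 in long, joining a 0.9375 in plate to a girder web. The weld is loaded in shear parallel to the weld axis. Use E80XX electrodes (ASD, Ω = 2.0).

E80XX → F_EXX = 80 ksi.
Effective throat (given) t_e = 0.5625 in.
A_we = 0.5625 × 7 = 3.938 in².
F_nw = 0.6 F_EXX = 48 ksi.
R_n/Ω = (48 × 3.938) / 2.0 = 94.5 kip.

R_n/Ω ≈ 94.5 kip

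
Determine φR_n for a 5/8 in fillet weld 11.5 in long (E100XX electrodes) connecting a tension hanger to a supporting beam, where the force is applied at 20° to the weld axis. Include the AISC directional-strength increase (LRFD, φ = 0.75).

E100XX → F_EXX = 100 ksi.
t_e = 0.707 × 0.625 = 0.4419 in; A_we = 0.4419 × 11.5 = 5.082 in².
Directional factor: 1.0 + 0.5 sin^1.5(20°) = 1.1.
F_nw = 0.6 × 100 × 1.1 = 66 ksi.
φR_n = 0.75 × 66 × 5.082 = 251.5 kips.

φR_n ≈ 252 kips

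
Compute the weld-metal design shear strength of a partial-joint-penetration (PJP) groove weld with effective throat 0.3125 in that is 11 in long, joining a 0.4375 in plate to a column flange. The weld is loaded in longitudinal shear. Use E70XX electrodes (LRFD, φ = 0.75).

φR_n ≈ 108 kips

E70XX → F_EXX = 70 ksi.
Effective throat (given) t_e = 0.3125 in.
A_we = 0.3125 × 11 = 3.438 in².
F_nw = 0.6 F_EXX = 42 ksi.
φR_n = 0.75 × 42 × 3.438 = 108.3 kips.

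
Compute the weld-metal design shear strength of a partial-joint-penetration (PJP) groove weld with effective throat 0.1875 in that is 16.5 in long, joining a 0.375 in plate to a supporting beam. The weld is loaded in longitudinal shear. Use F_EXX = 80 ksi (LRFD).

φR_n ≈ 111 kips

Effective throat (given) t_e = 0.1875 in.
A_we = 0.1875 × 16.5 = 3.094 in².
F_nw = 0.6 F_EXX = 48 ksi.
φR_n = 0.75 × 48 × 3.094 = 111.4 kips.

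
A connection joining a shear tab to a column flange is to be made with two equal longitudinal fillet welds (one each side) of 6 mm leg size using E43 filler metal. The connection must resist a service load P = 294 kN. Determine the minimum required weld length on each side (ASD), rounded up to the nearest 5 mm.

E43XX → F_EXX = 430 MPa.
Throat t_e = 0.707 × 6 = 4.242 mm.
r_n/Ω = (0.6 × 430 × 4.242) / 2.0 = 547.2 N/mm = 0.5472 kN/mm.
L_req = P / (r_n/Ω) = 294 / 0.5472 = 537.3 mm total.
Per side: 537.3 / 2 = 268.6 mm.
Round up → use L = 270 mm on each side.

L = 270 mm on each side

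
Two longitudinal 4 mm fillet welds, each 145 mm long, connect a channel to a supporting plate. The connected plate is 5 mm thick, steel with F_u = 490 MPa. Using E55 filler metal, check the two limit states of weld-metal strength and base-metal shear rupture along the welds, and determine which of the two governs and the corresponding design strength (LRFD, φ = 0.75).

φR_n ≈ 203 kN (weld metal governs)

E55XX → F_EXX = 550 MPa.
t_e = 0.707 × 4 = 2.828 mm; L = 290 mm.
Weld metal: φR_n = 0.75 × 0.6 × 550 × 2.828 × 290 × 10⁻³ = 203 kN.
Base metal (shear rupture): φR_n = 0.75 × 0.6 × 490 × 5 × 290 × 10⁻³ = 319.7 kN.
Governing: weld metal.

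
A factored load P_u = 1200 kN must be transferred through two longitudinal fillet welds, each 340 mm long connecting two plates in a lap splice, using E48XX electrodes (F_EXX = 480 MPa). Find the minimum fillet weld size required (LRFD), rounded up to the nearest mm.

w = 12 mm

Total weld length L = 680 mm.
Required throat t_e = P_u / (φ × 0.6 F_EXX × L) = 1200 / (0.75 × 0.6 × 480 × 680 × 10⁻³) = 8.17 mm.
Required leg w = t_e / 0.707 = 11.56 mm → use 12 mm.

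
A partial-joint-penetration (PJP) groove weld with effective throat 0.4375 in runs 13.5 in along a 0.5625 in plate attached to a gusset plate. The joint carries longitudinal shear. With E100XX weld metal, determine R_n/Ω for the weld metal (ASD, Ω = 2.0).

R_n/Ω ≈ 177 kip

E100XX → F_EXX = 100 ksi.
Effective throat (given) t_e = 0.4375 in.
A_we = 0.4375 × 13.5 = 5.906 in².
F_nw = 0.6 F_EXX = 60 ksi.
R_n/Ω = (60 × 5.906) / 2.0 = 177.2 kip.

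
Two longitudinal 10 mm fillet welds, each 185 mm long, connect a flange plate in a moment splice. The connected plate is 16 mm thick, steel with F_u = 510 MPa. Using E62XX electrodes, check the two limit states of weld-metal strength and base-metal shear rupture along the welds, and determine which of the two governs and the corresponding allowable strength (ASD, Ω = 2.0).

R_n/Ω ≈ 487 kN (weld metal governs)

E62XX → F_EXX = 620 MPa.
t_e = 0.707 × 10 = 7.07 mm; L = 370 mm.
Weld metal: R_n/Ω = (1/2.0) × 0.6 × 620 × 7.07 × 370 × 10⁻³ = 486.6 kN.
Base metal (shear rupture): R_n/Ω = (1/2.0) × 0.6 × 510 × 16 × 370 × 10⁻³ = 905.8 kN.
Governing: weld metal.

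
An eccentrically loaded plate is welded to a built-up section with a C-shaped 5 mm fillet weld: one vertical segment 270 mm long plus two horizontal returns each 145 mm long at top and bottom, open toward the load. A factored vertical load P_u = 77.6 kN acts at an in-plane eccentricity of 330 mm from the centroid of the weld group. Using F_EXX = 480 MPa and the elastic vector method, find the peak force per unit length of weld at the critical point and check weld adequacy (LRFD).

Total weld length L_w = 560 mm. Treat welds as unit-width lines.
Centroid: x̄ = 2×145×72.5 / 560 = 37.54 mm from the vertical weld.
Polar moment about centroid: J = I_x + I_y = [270³/12 + 2×145×135²] + [270×37.54² + 2(145³/12 + 145×34.96²)] = 8169000 mm³.
Direct shear f_v = P/L_w = 77.6×10³ / 560 = 138.6 N/mm (vertical).
Torsion M = P·e = 77.6×10³ × 330 = 25608000 N·mm.
Critical point at (x, y) = (107.5, 135) from centroid. f_tx = M·y/J = 423.2 N/mm; f_ty = M·x/J = 336.9 N/mm.
Resultant f_max = √[f_tx² + (f_v + f_ty)²] = √[423.2² + (138.6 + 336.9)²] = 636.5 N/mm.
Capacity per unit length: φr_n = 0.75 × 0.6 × 480 × (0.707 × 5) = 763.6 N/mm.
636.5 ≤ 763.6 → adequate.

f_max ≈ 637 N/mm; adequate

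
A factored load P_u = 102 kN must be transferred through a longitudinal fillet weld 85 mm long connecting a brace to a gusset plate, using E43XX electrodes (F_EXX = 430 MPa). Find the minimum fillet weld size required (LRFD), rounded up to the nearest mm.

Total weld length L = 85 mm.
Required throat t_e = P_u / (φ × 0.6 F_EXX × L) = 102 / (0.75 × 0.6 × 430 × 85 × 10⁻³) = 6.202 mm.
Required leg w = t_e / 0.707 = 8.772 mm → use 9 mm.

w = 9 mm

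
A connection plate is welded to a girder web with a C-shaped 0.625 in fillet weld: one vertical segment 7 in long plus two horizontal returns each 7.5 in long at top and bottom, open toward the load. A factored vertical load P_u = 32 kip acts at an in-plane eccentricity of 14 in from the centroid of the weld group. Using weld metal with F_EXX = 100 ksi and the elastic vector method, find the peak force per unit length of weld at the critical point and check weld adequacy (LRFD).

f_max ≈ 8.98 kip/in; adequate

Total weld length L_w = 22 in. Treat welds as unit-width lines.
Centroid: x̄ = 2×7.5×3.75 / 22 = 2.557 in from the vertical weld.
Polar moment about centroid: J = I_x + I_y = [7³/12 + 2×7.5×3.5²] + [7×2.557² + 2(7.5³/12 + 7.5×1.193²)] = 349.8 in³.
Direct shear f_v = P/L_w = 32 / 22 = 1.455 kip/in (vertical).
Torsion M = P·e = 32 × 14 = 448 kip·in.
Critical point at (x, y) = (4.943, 3.5) from centroid. f_tx = M·y/J = 4.483 kip/in; f_ty = M·x/J = 6.332 kip/in.
Resultant f_max = √[f_tx² + (f_v + f_ty)²] = √[4.483² + (1.455 + 6.332)²] = 8.985 kip/in.
Capacity per unit length: φr_n = 0.75 × 0.6 × 100 × (0.707 × 0.625) = 19.88 kip/in.
8.985 ≤ 19.88 → adequate.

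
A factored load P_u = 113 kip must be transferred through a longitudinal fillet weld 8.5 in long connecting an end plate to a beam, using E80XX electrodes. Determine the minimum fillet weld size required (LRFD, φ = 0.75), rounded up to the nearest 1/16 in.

w = 9/16 in

E80XX → F_EXX = 80 ksi.
Total weld length L = 8.5 in.
Required throat t_e = P_u / (φ × 0.6 F_EXX × L) = 113 / (0.75 × 0.6 × 80 × 8.5) = 0.3693 in.
Required leg w = t_e / 0.707 = 0.5223 in → use 9/16 in.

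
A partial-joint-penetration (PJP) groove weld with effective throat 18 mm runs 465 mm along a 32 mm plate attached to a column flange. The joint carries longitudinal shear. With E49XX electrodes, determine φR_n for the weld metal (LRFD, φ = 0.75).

φR_n ≈ 1850 kN

E49XX → F_EXX = 490 MPa.
Effective throat (given) t_e = 18 mm.
A_we = 18 × 465 = 8370 mm².
F_nw = 0.6 F_EXX = 294 MPa.
φR_n = 0.75 × 294 × 8370 × 10⁻³ = 1846 kN.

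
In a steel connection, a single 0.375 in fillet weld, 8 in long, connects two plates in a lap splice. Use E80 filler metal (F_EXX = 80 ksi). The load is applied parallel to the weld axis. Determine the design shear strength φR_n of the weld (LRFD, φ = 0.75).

Effective throat t_e = 0.707 × 0.375 = 0.2651 in.
Total length L = 8 in; A_we = 0.2651 × 8 = 2.121 in².
F_nw = 0.6 F_EXX = 0.6 × 80 = 48 ksi.
φR_n = 0.75 × 48 × 2.121 = 76.36 kip.

φR_n ≈ 76.4 kip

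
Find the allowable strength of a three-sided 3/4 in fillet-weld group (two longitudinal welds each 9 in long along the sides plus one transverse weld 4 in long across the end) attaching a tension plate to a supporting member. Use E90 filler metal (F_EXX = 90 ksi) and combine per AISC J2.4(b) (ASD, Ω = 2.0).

R_n/Ω ≈ 315 kip

t_e = 0.707 × 0.75 = 0.5302 in.
R_nwl = 0.6 × 90 × 0.5302 × 18 = 515.4 kip (longitudinal, 2 welds).
R_nwt = 0.6 × 90 × 0.5302 × 4 = 114.5 kip (transverse, base value).
(i) R_nwl + R_nwt = 629.9 kip; (ii) 0.85 R_nwl + 1.5 R_nwt = 609.9 kip.
R_n = max = 629.9 kip [governs: (i)]; R_n/Ω = 315 kip.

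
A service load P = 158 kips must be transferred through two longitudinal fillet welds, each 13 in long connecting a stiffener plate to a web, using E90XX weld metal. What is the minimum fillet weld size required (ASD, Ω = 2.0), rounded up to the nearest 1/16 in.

E90XX → F_EXX = 90 ksi.
Total weld length L = 26 in.
Required throat t_e = P × Ω / (0.6 F_EXX × L) = 158 × 2.0 / (0.6 × 90 × 26) = 0.2251 in.
Required leg w = t_e / 0.707 = 0.3183 in → use 3/8 in.

w = 3/8 in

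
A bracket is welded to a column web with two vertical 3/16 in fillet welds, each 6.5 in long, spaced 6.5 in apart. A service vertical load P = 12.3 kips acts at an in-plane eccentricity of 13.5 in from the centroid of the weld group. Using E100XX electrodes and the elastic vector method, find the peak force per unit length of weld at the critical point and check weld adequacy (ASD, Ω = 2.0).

f_max ≈ 4.88 kip/in; NOT adequate

E100XX → F_EXX = 100 ksi.
Total weld length L_w = 13 in. Treat welds as unit-width lines.
Polar moment about centroid: J = 2[d³/12 + d(b/2)²] = 2[6.5³/12 + 6.5×3.25²] = 183.1 in³.
Direct shear f_v = P/L_w = 12.3 / 13 = 0.9462 kip/in (vertical).
Torsion M = P·e = 12.3 × 13.5 = 166.05 kip·in.
Critical point at (x, y) = (3.25, 3.25) from centroid. f_tx = M·y/J = 2.948 kip/in; f_ty = M·x/J = 2.948 kip/in.
Resultant f_max = √[f_tx² + (f_v + f_ty)²] = √[2.948² + (0.9462 + 2.948)²] = 4.884 kip/in.
Capacity per unit length: r_n/Ω = (1/2.0) × 0.6 × 100 × (0.707 × 0.1875) = 3.977 kip/in.
4.884 > 3.977 → NOT adequate.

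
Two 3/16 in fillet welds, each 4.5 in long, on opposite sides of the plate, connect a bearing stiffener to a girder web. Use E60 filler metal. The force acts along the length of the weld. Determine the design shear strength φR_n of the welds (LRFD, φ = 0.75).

φR_n ≈ 32.2 kips

E60XX → F_EXX = 60 ksi.
Effective throat t_e = 0.707 × 0.1875 = 0.1326 in.
Total length L = 9 in; A_we = 0.1326 × 9 = 1.193 in².
F_nw = 0.6 F_EXX = 0.6 × 60 = 36 ksi.
φR_n = 0.75 × 36 × 1.193 = 32.21 kips.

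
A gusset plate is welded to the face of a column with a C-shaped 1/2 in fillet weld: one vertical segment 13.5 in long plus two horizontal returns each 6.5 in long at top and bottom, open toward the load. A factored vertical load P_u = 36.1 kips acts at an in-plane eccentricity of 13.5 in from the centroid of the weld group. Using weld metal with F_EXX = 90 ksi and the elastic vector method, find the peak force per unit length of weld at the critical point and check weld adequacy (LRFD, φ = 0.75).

Total weld length L_w = 26.5 in. Treat welds as unit-width lines.
Centroid: x̄ = 2×6.5×3.25 / 26.5 = 1.594 in from the vertical weld.
Polar moment about centroid: J = I_x + I_y = [13.5³/12 + 2×6.5×6.75²] + [13.5×1.594² + 2(6.5³/12 + 6.5×1.656²)] = 913.1 in³.
Direct shear f_v = P/L_w = 36.1 / 26.5 = 1.362 kip/in (vertical).
Torsion M = P·e = 36.1 × 13.5 = 487.35 kip·in.
Critical point at (x, y) = (4.906, 6.75) from centroid. f_tx = M·y/J = 3.603 kip/in; f_ty = M·x/J = 2.618 kip/in.
Resultant f_max = √[f_tx² + (f_v + f_ty)²] = √[3.603² + (1.362 + 2.618)²] = 5.369 kip/in.
Capacity per unit length: φr_n = 0.75 × 0.6 × 90 × (0.707 × 0.5) = 14.32 kip/in.
5.369 ≤ 14.32 → adequate.

f_max ≈ 5.37 kip/in; adequate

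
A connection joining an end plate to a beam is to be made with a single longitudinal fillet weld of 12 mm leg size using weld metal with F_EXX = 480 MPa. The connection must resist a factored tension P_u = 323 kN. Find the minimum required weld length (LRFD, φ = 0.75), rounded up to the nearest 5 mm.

Throat t_e = 0.707 × 12 = 8.484 mm.
φr_n = 0.75 × 0.6 × 480 × 8.484 × 10⁻³ = 1.833 kN/mm.
L_req = P_u / φr_n = 323 / 1.833 = 176.3 mm total.
Round up → use L = 180 mm.

L = 180 mm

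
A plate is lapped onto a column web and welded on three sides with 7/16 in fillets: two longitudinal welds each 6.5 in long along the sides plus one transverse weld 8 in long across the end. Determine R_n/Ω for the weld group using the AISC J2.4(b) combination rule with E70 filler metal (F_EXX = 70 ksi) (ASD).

R_n/Ω ≈ 150 kip

t_e = 0.707 × 0.4375 = 0.3093 in.
R_nwl = 0.6 × 70 × 0.3093 × 13 = 168.9 kip (longitudinal, 2 welds).
R_nwt = 0.6 × 70 × 0.3093 × 8 = 103.9 kip (transverse, base value).
(i) R_nwl + R_nwt = 272.8 kip; (ii) 0.85 R_nwl + 1.5 R_nwt = 299.4 kip.
R_n = max = 299.4 kip [governs: (ii)]; R_n/Ω = 149.7 kip.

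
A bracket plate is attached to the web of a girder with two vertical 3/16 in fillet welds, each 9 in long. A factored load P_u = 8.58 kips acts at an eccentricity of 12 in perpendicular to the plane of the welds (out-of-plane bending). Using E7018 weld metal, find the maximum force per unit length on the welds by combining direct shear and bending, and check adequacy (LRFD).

f_max ≈ 3.84 kip/in; adequate

E70XX → F_EXX = 70 ksi.
L_w = 2 × 9 = 18 in; section modulus (unit throat) S = 2 × L²/6 = 27 in².
Direct shear f_v = P/L_w = 8.58/18 = 0.4767 kip/in.
Moment M = P × e = 8.58 × 12 = 102.96 kip·in; bending f_b = M/S = 3.813 kip/in.
f_max = √(f_v² + f_b²) = √(0.4767² + 3.813²) = 3.843 kip/in.
φr_n = 0.75 × 0.6 × 70 × (0.707 × 0.1875) = 4.176 kip/in → adequate.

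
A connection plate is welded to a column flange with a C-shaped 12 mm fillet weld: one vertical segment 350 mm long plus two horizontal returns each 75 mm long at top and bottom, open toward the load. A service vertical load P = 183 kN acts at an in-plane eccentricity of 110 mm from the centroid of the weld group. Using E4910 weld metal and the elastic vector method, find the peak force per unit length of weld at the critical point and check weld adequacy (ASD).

f_max ≈ 668 N/mm; adequate

E49XX → F_EXX = 490 MPa.
Total weld length L_w = 500 mm. Treat welds as unit-width lines.
Centroid: x̄ = 2×75×37.5 / 500 = 11.25 mm from the vertical weld.
Polar moment about centroid: J = I_x + I_y = [350³/12 + 2×75×175²] + [350×11.25² + 2(75³/12 + 75×26.25²)] = 8385000 mm³.
Direct shear f_v = P/L_w = 183×10³ / 500 = 366 N/mm (vertical).
Torsion M = P·e = 183×10³ × 110 = 20130000 N·mm.
Critical point at (x, y) = (63.75, 175) from centroid. f_tx = M·y/J = 420.1 N/mm; f_ty = M·x/J = 153.1 N/mm.
Resultant f_max = √[f_tx² + (f_v + f_ty)²] = √[420.1² + (366 + 153.1)²] = 667.8 N/mm.
Capacity per unit length: r_n/Ω = (1/2.0) × 0.6 × 490 × (0.707 × 12) = 1247 N/mm.
667.8 ≤ 1247 → adequate.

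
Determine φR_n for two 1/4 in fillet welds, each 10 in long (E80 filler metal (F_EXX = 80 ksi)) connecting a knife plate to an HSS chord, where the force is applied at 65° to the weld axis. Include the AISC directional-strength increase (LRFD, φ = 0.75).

φR_n ≈ 182 kip

t_e = 0.707 × 0.25 = 0.1767 in; A_we = 0.1767 × 20 = 3.535 in².
Directional factor: 1.0 + 0.5 sin^1.5(65°) = 1.431.
F_nw = 0.6 × 80 × 1.431 = 68.71 ksi.
φR_n = 0.75 × 68.71 × 3.535 = 182.2 kip.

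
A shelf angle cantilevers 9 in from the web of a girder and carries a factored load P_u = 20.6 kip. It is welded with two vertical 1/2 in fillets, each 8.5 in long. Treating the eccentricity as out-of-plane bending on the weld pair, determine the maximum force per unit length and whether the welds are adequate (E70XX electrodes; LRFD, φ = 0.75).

E70XX → F_EXX = 70 ksi.
L_w = 2 × 8.5 = 17 in; section modulus (unit throat) S = 2 × L²/6 = 24.08 in².
Direct shear f_v = P/L_w = 20.6/17 = 1.212 kip/in.
Moment M = P × e = 20.6 × 9 = 185.4 kip·in; bending f_b = M/S = 7.698 kip/in.
f_max = √(f_v² + f_b²) = √(1.212² + 7.698²) = 7.793 kip/in.
φr_n = 0.75 × 0.6 × 70 × (0.707 × 0.5) = 11.14 kip/in → adequate.

f_max ≈ 7.79 kip/in; adequate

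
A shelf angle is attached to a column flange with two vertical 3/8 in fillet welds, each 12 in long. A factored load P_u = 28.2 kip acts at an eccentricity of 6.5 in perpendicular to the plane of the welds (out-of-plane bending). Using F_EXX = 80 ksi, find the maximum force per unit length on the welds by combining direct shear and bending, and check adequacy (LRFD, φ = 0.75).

L_w = 2 × 12 = 24 in; section modulus (unit throat) S = 2 × L²/6 = 48 in².
Direct shear f_v = P/L_w = 28.2/24 = 1.175 kip/in.
Moment M = P × e = 28.2 × 6.5 = 183.3 kip·in; bending f_b = M/S = 3.819 kip/in.
f_max = √(f_v² + f_b²) = √(1.175² + 3.819²) = 3.995 kip/in.
φr_n = 0.75 × 0.6 × 80 × (0.707 × 0.375) = 9.544 kip/in → adequate.

f_max ≈ 4 kip/in; adequate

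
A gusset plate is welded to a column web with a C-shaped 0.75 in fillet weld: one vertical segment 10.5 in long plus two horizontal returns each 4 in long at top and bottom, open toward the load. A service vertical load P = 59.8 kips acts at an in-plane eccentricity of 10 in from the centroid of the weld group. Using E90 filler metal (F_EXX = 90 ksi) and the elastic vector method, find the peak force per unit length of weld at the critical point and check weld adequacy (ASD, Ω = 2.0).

f_max ≈ 12.5 kip/in; adequate

Total weld length L_w = 18.5 in. Treat welds as unit-width lines.
Centroid: x̄ = 2×4×2 / 18.5 = 0.8649 in from the vertical weld.
Polar moment about centroid: J = I_x + I_y = [10.5³/12 + 2×4×5.25²] + [10.5×0.8649² + 2(4³/12 + 4×1.135²)] = 345.8 in³.
Direct shear f_v = P/L_w = 59.8 / 18.5 = 3.232 kip/in (vertical).
Torsion M = P·e = 59.8 × 10 = 598 kip·in.
Critical point at (x, y) = (3.135, 5.25) from centroid. f_tx = M·y/J = 9.079 kip/in; f_ty = M·x/J = 5.422 kip/in.
Resultant f_max = √[f_tx² + (f_v + f_ty)²] = √[9.079² + (3.232 + 5.422)²] = 12.54 kip/in.
Capacity per unit length: r_n/Ω = (1/2.0) × 0.6 × 90 × (0.707 × 0.75) = 14.32 kip/in.
12.54 ≤ 14.32 → adequate.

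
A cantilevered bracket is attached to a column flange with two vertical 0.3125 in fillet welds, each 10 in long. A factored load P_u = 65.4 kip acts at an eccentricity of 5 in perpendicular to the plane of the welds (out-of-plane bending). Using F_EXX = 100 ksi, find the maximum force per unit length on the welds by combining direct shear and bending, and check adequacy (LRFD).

f_max ≈ 10.3 kip/in; NOT adequate

L_w = 2 × 10 = 20 in; section modulus (unit throat) S = 2 × L²/6 = 33.33 in².
Direct shear f_v = P/L_w = 65.4/20 = 3.27 kip/in.
Moment M = P × e = 65.4 × 5 = 327 kip·in; bending f_b = M/S = 9.81 kip/in.
f_max = √(f_v² + f_b²) = √(3.27² + 9.81²) = 10.34 kip/in.
φr_n = 0.75 × 0.6 × 100 × (0.707 × 0.3125) = 9.942 kip/in → NOT adequate.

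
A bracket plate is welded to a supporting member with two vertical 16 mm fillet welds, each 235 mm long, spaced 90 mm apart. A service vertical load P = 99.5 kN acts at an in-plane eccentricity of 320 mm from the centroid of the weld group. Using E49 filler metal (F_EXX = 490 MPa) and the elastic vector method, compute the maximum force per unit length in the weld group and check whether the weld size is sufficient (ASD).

f_max ≈ 1380 N/mm; adequate

Total weld length L_w = 470 mm. Treat welds as unit-width lines.
Polar moment about centroid: J = 2[d³/12 + d(b/2)²] = 2[235³/12 + 235×45²] = 3115000 mm³.
Direct shear f_v = P/L_w = 99.5×10³ / 470 = 211.7 N/mm (vertical).
Torsion M = P·e = 99.5×10³ × 320 = 31840000 N·mm.
Critical point at (x, y) = (45, 117.5) from centroid. f_tx = M·y/J = 1201 N/mm; f_ty = M·x/J = 460 N/mm.
Resultant f_max = √[f_tx² + (f_v + f_ty)²] = √[1201² + (211.7 + 460)²] = 1376 N/mm.
Capacity per unit length: r_n/Ω = (1/2.0) × 0.6 × 490 × (0.707 × 16) = 1663 N/mm.
1376 ≤ 1663 → adequate.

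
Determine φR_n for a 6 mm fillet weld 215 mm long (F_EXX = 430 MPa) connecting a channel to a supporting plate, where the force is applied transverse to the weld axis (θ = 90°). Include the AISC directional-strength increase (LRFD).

φR_n ≈ 265 kN

t_e = 0.707 × 6 = 4.242 mm; A_we = 4.242 × 215 = 912 mm².
Directional factor: 1.0 + 0.5 sin^1.5(90°) = 1.5.
F_nw = 0.6 × 430 × 1.5 = 387 MPa.
φR_n = 0.75 × 387 × 912 × 10⁻³ = 264.7 kN.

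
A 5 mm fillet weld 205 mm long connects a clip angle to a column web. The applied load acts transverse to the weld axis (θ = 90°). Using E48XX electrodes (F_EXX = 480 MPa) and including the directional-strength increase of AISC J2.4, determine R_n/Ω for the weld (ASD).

R_n/Ω ≈ 157 kN

t_e = 0.707 × 5 = 3.535 mm; A_we = 3.535 × 205 = 724.7 mm².
Directional factor: 1.0 + 0.5 sin^1.5(90°) = 1.5.
F_nw = 0.6 × 480 × 1.5 = 432 MPa.
R_n/Ω = (432 × 724.7) / 2.0 × 10⁻³ = 156.5 kN.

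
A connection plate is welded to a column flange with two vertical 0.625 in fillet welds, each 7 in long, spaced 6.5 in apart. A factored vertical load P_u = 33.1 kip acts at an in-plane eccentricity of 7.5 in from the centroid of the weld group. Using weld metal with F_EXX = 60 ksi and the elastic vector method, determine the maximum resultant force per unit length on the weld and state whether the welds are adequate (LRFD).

Total weld length L_w = 14 in. Treat welds as unit-width lines.
Polar moment about centroid: J = 2[d³/12 + d(b/2)²] = 2[7³/12 + 7×3.25²] = 205 in³.
Direct shear f_v = P/L_w = 33.1 / 14 = 2.364 kip/in (vertical).
Torsion M = P·e = 33.1 × 7.5 = 248.25 kip·in.
Critical point at (x, y) = (3.25, 3.5) from centroid. f_tx = M·y/J = 4.238 kip/in; f_ty = M·x/J = 3.935 kip/in.
Resultant f_max = √[f_tx² + (f_v + f_ty)²] = √[4.238² + (2.364 + 3.935)²] = 7.592 kip/in.
Capacity per unit length: φr_n = 0.75 × 0.6 × 60 × (0.707 × 0.625) = 11.93 kip/in.
7.592 ≤ 11.93 → adequate.

f_max ≈ 7.59 kip/in; adequate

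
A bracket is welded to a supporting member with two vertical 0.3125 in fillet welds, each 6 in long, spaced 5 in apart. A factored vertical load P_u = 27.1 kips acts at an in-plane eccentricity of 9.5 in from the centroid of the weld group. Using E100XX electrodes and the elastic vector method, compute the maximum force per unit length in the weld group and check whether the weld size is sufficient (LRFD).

f_max ≈ 10.6 kip/in; NOT adequate

E100XX → F_EXX = 100 ksi.
Total weld length L_w = 12 in. Treat welds as unit-width lines.
Polar moment about centroid: J = 2[d³/12 + d(b/2)²] = 2[6³/12 + 6×2.5²] = 111 in³.
Direct shear f_v = P/L_w = 27.1 / 12 = 2.258 kip/in (vertical).
Torsion M = P·e = 27.1 × 9.5 = 257.45 kip·in.
Critical point at (x, y) = (2.5, 3) from centroid. f_tx = M·y/J = 6.958 kip/in; f_ty = M·x/J = 5.798 kip/in.
Resultant f_max = √[f_tx² + (f_v + f_ty)²] = √[6.958² + (2.258 + 5.798)²] = 10.65 kip/in.
Capacity per unit length: φr_n = 0.75 × 0.6 × 100 × (0.707 × 0.3125) = 9.942 kip/in.
10.65 > 9.942 → NOT adequate.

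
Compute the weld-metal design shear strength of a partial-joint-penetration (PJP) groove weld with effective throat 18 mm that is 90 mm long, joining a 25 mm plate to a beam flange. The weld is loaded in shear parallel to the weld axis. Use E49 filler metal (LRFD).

E49XX → F_EXX = 490 MPa.
Effective throat (given) t_e = 18 mm.
A_we = 18 × 90 = 1620 mm².
F_nw = 0.6 F_EXX = 294 MPa.
φR_n = 0.75 × 294 × 1620 × 10⁻³ = 357.2 kN.

φR_n ≈ 357 kN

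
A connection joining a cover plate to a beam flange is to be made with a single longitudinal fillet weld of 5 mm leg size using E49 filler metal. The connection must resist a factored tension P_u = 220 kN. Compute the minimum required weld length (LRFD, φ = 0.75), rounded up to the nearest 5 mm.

E49XX → F_EXX = 490 MPa.
Throat t_e = 0.707 × 5 = 3.535 mm.
φr_n = 0.75 × 0.6 × 490 × 3.535 × 10⁻³ = 0.7795 kN/mm.
L_req = P_u / φr_n = 220 / 0.7795 = 282.2 mm total.
Round up → use L = 285 mm.

L = 285 mm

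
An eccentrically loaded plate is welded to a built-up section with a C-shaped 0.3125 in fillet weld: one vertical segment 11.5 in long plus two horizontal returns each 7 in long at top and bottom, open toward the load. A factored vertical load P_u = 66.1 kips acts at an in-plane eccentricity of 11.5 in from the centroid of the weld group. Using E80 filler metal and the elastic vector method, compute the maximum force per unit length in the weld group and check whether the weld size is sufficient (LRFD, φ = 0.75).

E80XX → F_EXX = 80 ksi.
Total weld length L_w = 25.5 in. Treat welds as unit-width lines.
Centroid: x̄ = 2×7×3.5 / 25.5 = 1.922 in from the vertical weld.
Polar moment about centroid: J = I_x + I_y = [11.5³/12 + 2×7×5.75²] + [11.5×1.922² + 2(7³/12 + 7×1.578²)] = 724.1 in³.
Direct shear f_v = P/L_w = 66.1 / 25.5 = 2.592 kip/in (vertical).
Torsion M = P·e = 66.1 × 11.5 = 760.15 kip·in.
Critical point at (x, y) = (5.078, 5.75) from centroid. f_tx = M·y/J = 6.036 kip/in; f_ty = M·x/J = 5.331 kip/in.
Resultant f_max = √[f_tx² + (f_v + f_ty)²] = √[6.036² + (2.592 + 5.331)²] = 9.961 kip/in.
Capacity per unit length: φr_n = 0.75 × 0.6 × 80 × (0.707 × 0.3125) = 7.954 kip/in.
9.961 > 7.954 → NOT adequate.

f_max ≈ 9.96 kip/in; NOT adequate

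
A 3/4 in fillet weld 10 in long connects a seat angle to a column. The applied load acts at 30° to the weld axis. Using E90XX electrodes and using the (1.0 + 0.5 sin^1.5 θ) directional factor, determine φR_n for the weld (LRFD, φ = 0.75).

E90XX → F_EXX = 90 ksi.
t_e = 0.707 × 0.75 = 0.5302 in; A_we = 0.5302 × 10 = 5.303 in².
Directional factor: 1.0 + 0.5 sin^1.5(30°) = 1.177.
F_nw = 0.6 × 90 × 1.177 = 63.55 ksi.
φR_n = 0.75 × 63.55 × 5.303 = 252.7 kip.

φR_n ≈ 253 kip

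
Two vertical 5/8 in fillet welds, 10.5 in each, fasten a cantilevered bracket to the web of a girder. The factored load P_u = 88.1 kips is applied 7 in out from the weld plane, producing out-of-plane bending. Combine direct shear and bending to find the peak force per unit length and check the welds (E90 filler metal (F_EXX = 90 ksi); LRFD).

L_w = 2 × 10.5 = 21 in; section modulus (unit throat) S = 2 × L²/6 = 36.75 in².
Direct shear f_v = P/L_w = 88.1/21 = 4.195 kip/in.
Moment M = P × e = 88.1 × 7 = 616.7 kip·in; bending f_b = M/S = 16.78 kip/in.
f_max = √(f_v² + f_b²) = √(4.195² + 16.78²) = 17.3 kip/in.
φr_n = 0.75 × 0.6 × 90 × (0.707 × 0.625) = 17.9 kip/in → adequate.

f_max ≈ 17.3 kip/in; adequate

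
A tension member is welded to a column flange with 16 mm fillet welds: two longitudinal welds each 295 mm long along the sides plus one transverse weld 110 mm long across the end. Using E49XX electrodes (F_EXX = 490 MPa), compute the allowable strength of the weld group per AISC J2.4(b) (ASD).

R_n/Ω ≈ 1160 kN

t_e = 0.707 × 16 = 11.31 mm.
R_nwl = 0.6 × 490 × 11.31 × 590 × 10⁻³ = 1962 kN (longitudinal, 2 welds).
R_nwt = 0.6 × 490 × 11.31 × 110 × 10⁻³ = 365.8 kN (transverse, base value).
(i) R_nwl + R_nwt = 2328 kN; (ii) 0.85 R_nwl + 1.5 R_nwt = 2217 kN.
R_n = max = 2328 kN [governs: (i)]; R_n/Ω = 1164 kN.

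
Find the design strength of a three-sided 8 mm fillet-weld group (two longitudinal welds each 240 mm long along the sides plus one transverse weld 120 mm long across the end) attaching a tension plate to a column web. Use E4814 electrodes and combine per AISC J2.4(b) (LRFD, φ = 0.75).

φR_n ≈ 733 kN

E48XX → F_EXX = 480 MPa.
t_e = 0.707 × 8 = 5.656 mm.
R_nwl = 0.6 × 480 × 5.656 × 480 × 10⁻³ = 781.9 kN (longitudinal, 2 welds).
R_nwt = 0.6 × 480 × 5.656 × 120 × 10⁻³ = 195.5 kN (transverse, base value).
(i) R_nwl + R_nwt = 977.4 kN; (ii) 0.85 R_nwl + 1.5 R_nwt = 957.8 kN.
R_n = max = 977.4 kN [governs: (i)]; φR_n = 733 kN.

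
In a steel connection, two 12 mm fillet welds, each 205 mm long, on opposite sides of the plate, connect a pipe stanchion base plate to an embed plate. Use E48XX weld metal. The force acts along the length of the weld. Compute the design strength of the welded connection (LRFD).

E48XX → F_EXX = 480 MPa.
Effective throat t_e = 0.707 × 12 = 8.484 mm.
Total length L = 410 mm; A_we = 8.484 × 410 = 3478 mm².
F_nw = 0.6 F_EXX = 0.6 × 480 = 288 MPa.
φR_n = 0.75 × 288 × 3478 × 10⁻³ = 751.3 kN.

φR_n ≈ 751 kN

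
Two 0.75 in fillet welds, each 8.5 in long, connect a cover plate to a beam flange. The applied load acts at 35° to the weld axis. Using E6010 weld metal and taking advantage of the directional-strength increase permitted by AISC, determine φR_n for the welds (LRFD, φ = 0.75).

E60XX → F_EXX = 60 ksi.
t_e = 0.707 × 0.75 = 0.5302 in; A_we = 0.5302 × 17 = 9.014 in².
Directional factor: 1.0 + 0.5 sin^1.5(35°) = 1.217.
F_nw = 0.6 × 60 × 1.217 = 43.82 ksi.
φR_n = 0.75 × 43.82 × 9.014 = 296.2 kip.

φR_n ≈ 296 kip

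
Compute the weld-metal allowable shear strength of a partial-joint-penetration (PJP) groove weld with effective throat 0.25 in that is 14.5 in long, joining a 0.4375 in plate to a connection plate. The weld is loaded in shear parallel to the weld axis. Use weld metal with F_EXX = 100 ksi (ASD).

Effective throat (given) t_e = 0.25 in.
A_we = 0.25 × 14.5 = 3.625 in².
F_nw = 0.6 F_EXX = 60 ksi.
R_n/Ω = (60 × 3.625) / 2.0 = 108.8 kips.

R_n/Ω ≈ 109 kips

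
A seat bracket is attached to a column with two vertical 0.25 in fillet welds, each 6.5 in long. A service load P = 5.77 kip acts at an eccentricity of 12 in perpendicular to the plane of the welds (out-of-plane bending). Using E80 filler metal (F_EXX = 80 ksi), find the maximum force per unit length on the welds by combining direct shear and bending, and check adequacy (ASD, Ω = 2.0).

f_max ≈ 4.94 kip/in; NOT adequate

L_w = 2 × 6.5 = 13 in; section modulus (unit throat) S = 2 × L²/6 = 14.08 in².
Direct shear f_v = P/L_w = 5.77/13 = 0.4438 kip/in.
Moment M = P × e = 5.77 × 12 = 69.24 kip·in; bending f_b = M/S = 4.916 kip/in.
f_max = √(f_v² + f_b²) = √(0.4438² + 4.916²) = 4.936 kip/in.
r_n/Ω = (1/2.0) × 0.6 × 80 × (0.707 × 0.25) = 4.242 kip/in → NOT adequate.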